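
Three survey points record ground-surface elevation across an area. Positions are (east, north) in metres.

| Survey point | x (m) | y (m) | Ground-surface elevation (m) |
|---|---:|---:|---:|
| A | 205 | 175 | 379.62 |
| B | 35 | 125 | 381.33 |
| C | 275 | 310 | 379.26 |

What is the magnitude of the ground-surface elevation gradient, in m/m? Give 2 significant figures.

0.011 m/m

Differences from A: to B (Δx, Δy, Δh) = (-170, -50, +1.71); to C = (70, 135, -0.36).
Determinant of the coordinate differences = (-170)·135 − 70·(-50) = -19450.
∂z/∂x = [(+1.71)·135 − (-0.36)·(-50)] / -19450 = -0.01094
∂z/∂y = [(-170)·(-0.36) − 70·(+1.71)] / -19450 = +0.003008
|∇f| = √(-0.01094² + 0.003008²) = 0.01135 m/m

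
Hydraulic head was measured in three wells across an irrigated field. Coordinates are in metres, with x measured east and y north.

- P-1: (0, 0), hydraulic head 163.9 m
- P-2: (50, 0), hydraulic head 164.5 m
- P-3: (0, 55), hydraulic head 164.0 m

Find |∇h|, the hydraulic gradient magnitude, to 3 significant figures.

0.0121

∂h/∂x = (164.5 − 163.9) / (50 − 0) = +0.01200
∂h/∂y = (164.0 − 163.9) / (55 − 0) = +0.001818
|∇h| = √(0.01200² + 0.001818²) = 0.01214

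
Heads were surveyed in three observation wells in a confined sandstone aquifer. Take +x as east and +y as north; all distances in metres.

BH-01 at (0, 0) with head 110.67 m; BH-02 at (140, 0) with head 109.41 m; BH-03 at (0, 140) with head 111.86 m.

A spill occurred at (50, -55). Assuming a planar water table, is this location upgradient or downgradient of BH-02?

upgradient

∂h/∂x = (109.41 − 110.67) / (140 − 0) = -0.009000
∂h/∂y = (111.86 − 110.67) / (140 − 0) = +0.008500
Head at (50, -55) = 110.67 + (-0.009000)·(50) + (+0.008500)·(-55) = 109.75 m.
That is higher than the 109.41 m at BH-02, so the point is upgradient.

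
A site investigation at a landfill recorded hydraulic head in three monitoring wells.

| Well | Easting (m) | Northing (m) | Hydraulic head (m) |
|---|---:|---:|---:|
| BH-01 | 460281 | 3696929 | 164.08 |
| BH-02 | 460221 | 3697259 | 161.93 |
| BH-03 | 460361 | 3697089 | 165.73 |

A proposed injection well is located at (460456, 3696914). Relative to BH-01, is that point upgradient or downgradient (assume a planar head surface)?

upgradient

Differences from BH-01: to BH-02 (Δx, Δy, Δh) = (-60, 330, -2.15); to BH-03 = (80, 160, +1.65).
Determinant of the coordinate differences = (-60)·160 − 80·330 = -36000.
∂h/∂x = [(-2.15)·160 − (+1.65)·330] / -36000 = +0.02468
∂h/∂y = [(-60)·(+1.65) − 80·(-2.15)] / -36000 = -0.002028
Head at (460456, 3696914) = 164.08 + (+0.02468)·(175) + (-0.002028)·(-15) = 168.43 m.
That is higher than the 164.08 m at BH-01, so the point is upgradient.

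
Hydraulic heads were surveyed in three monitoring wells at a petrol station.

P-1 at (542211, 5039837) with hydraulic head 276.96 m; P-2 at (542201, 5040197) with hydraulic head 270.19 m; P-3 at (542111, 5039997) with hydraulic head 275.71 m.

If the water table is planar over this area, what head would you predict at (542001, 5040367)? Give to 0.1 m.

270.6 m

With h = a·x + b·y + c and P-1 as origin, the differences give:
  (-10)·a + 360·b = -6.77
  (-100)·a + 160·b = -1.25
Eliminate b (×160 and ×360, subtract): 34400·a = -633.200 → a = ∂h/∂x = -0.01841
Back-substitute: b = ∂h/∂y = -0.01932.
h(542001, 5040367) = 276.96 + (-0.01841)·(-210) + (-0.01932)·(530) = 276.96 +3.865 -10.238 = 270.588 m.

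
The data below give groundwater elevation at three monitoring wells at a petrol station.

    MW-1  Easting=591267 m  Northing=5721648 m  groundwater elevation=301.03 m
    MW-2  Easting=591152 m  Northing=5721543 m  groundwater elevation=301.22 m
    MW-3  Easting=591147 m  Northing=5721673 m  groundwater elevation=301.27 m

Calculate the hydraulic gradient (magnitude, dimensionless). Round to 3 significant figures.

0.00196

Taking MW-1 as reference: MW-2−MW-1 = (-115, -105, +0.19); MW-3−MW-1 = (-120, 25, +0.24).
Solve a·Δx + b·Δy = Δh: det = (-115)·25 − (-120)·(-105) = -15475.
∂h/∂x = [(+0.19)·25 − (+0.24)·(-105)] / -15475 = -0.001935
∂h/∂y = [(-115)·(+0.24) − (-120)·(+0.19)] / -15475 = +0.0003102
|∇h| = √(-0.001935² + 0.0003102²) = 0.00196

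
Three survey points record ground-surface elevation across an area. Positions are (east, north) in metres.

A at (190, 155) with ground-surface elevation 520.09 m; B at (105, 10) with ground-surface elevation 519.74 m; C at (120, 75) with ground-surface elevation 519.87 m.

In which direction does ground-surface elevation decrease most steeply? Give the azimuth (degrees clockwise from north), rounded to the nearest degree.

With z = a·x + b·y + c and A as origin, the differences give:
  (-85)·a + (-145)·b = -0.35
  (-70)·a + (-80)·b = -0.22
Eliminate b (×(-80) and ×(-145), subtract): -3350·a = -3.900 → a = ∂z/∂x = +0.001164
Back-substitute: b = ∂z/∂y = +0.001731.
Steepest decrease is along −∇f: components (-0.001164 E, -0.001731 N).
Azimuth = atan2(-0.001164, -0.001731) = 213.9° ≈ 214°.

214°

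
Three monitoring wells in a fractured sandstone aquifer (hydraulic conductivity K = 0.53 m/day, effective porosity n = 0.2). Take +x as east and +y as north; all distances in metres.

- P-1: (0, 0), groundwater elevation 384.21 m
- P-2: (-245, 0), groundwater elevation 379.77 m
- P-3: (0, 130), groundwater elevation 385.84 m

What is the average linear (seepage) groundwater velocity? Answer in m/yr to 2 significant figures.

21 m/yr

∂h/∂x = (379.77 − 384.21) / (-245 − 0) = +0.01812
∂h/∂y = (385.84 − 384.21) / (130 − 0) = +0.01254
|∇h| = √(0.01812² + 0.01254²) = 0.02204
Seepage velocity v = K·i/n = 0.53 × 0.02204 / 0.2 = 0.05841 m/day = 21.33 m/yr.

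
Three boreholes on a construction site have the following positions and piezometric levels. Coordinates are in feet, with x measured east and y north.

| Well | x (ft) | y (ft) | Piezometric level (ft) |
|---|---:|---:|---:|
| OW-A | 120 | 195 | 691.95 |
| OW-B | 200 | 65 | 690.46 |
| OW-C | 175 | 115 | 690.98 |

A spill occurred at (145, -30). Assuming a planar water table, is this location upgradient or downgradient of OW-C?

downgradient

Differences from OW-A: to OW-B (Δx, Δy, Δh) = (80, -130, -1.49); to OW-C = (55, -80, -0.97).
Determinant of the coordinate differences = 80·(-80) − 55·(-130) = 750.
∂h/∂x = [(-1.49)·(-80) − (-0.97)·(-130)] / 750 = -0.009200
∂h/∂y = [80·(-0.97) − 55·(-1.49)] / 750 = +0.005800
Head at (145, -30) = 691.95 + (-0.009200)·(25) + (+0.005800)·(-225) = 690.42 ft.
That is lower than the 690.98 ft at OW-C, so the point is downgradient.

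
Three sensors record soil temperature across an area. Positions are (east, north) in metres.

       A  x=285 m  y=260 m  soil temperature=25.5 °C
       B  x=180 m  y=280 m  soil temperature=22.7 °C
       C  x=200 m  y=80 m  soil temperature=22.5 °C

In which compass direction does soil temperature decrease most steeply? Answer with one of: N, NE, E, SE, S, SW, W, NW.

W

Taking A as reference: B−A = (-105, 20, -2.8); C−A = (-85, -180, -3.0).
Solve a·Δx + b·Δy = ΔT: det = (-105)·(-180) − (-85)·20 = 20600.
∂T/∂x = [(-2.8)·(-180) − (-3.0)·20] / 20600 = +0.02738
∂T/∂y = [(-105)·(-3.0) − (-85)·(-2.8)] / 20600 = +0.003738
Steepest decrease is along −∇f = (-0.02738 E, -0.003738 N) → west.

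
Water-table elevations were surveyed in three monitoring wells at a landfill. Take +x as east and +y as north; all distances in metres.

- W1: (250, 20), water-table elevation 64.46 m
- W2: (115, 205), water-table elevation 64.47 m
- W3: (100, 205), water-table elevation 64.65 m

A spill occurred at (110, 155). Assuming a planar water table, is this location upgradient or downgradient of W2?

upgradient

Differences from W1: to W2 (Δx, Δy, Δh) = (-135, 185, +0.01); to W3 = (-150, 185, +0.19).
Solve a·Δx + b·Δy = Δh: det = (-135)·185 − (-150)·185 = 2775.
∂h/∂x = [(+0.01)·185 − (+0.19)·185] / 2775 = -0.01200
∂h/∂y = [(-135)·(+0.19) − (-150)·(+0.01)] / 2775 = -0.008703
Head at (110, 155) = 64.46 + (-0.01200)·(-140) + (-0.008703)·(135) = 64.97 m.
That is higher than the 64.47 m at W2, so the point is upgradient.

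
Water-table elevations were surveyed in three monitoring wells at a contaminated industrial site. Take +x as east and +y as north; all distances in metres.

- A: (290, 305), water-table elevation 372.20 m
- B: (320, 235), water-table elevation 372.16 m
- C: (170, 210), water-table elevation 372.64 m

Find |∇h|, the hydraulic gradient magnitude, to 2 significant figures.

Taking A as reference: B−A = (30, -70, -0.04); C−A = (-120, -95, +0.44).
Solve a·Δx + b·Δy = Δh: det = 30·(-95) − (-120)·(-70) = -11250.
∂h/∂x = [(-0.04)·(-95) − (+0.44)·(-70)] / -11250 = -0.003076
∂h/∂y = [30·(+0.44) − (-120)·(-0.04)] / -11250 = -0.0007467
|∇h| = √(-0.003076² + -0.0007467²) = 0.003165

0.0032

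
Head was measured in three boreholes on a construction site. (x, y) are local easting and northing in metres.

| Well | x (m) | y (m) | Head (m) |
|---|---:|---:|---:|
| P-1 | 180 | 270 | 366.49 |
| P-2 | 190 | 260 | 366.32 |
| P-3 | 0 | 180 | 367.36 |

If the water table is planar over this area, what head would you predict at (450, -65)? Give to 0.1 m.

Differences from P-1: to P-2 (Δx, Δy, Δh) = (10, -10, -0.17); to P-3 = (-180, -90, +0.87).
Determinant of the coordinate differences = 10·(-90) − (-180)·(-10) = -2700.
∂h/∂x = [(-0.17)·(-90) − (+0.87)·(-10)] / -2700 = -0.008889
∂h/∂y = [10·(+0.87) − (-180)·(-0.17)] / -2700 = +0.008111
h(450, -65) = 366.49 + (-0.008889)·(270) + (+0.008111)·(-335) = 366.49 -2.400 -2.717 = 361.373 m.

361.4 m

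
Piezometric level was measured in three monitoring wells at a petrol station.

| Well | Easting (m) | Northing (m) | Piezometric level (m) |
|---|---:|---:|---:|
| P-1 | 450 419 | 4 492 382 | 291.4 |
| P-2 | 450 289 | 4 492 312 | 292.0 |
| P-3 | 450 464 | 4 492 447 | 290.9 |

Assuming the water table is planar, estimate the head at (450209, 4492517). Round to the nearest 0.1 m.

290.6 m

Differences from P-1: to P-2 (Δx, Δy, Δh) = (-130, -70, +0.6); to P-3 = (45, 65, -0.5).
Solve a·Δx + b·Δy = Δh: det = (-130)·65 − 45·(-70) = -5300.
∂h/∂x = [(+0.6)·65 − (-0.5)·(-70)] / -5300 = -0.0007547
∂h/∂y = [(-130)·(-0.5) − 45·(+0.6)] / -5300 = -0.007170
h(450209, 4492517) = 291.4 + (-0.0007547)·(-210) + (-0.007170)·(135) = 291.4 +0.158 -0.968 = 290.591 m.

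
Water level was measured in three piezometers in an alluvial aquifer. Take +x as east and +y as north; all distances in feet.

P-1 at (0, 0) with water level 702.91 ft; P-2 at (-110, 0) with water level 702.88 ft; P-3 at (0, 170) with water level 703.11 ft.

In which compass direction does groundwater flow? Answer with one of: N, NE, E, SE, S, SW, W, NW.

S

∂h/∂x = (702.88 − 702.91) / (-110 − 0) = +0.0002727
∂h/∂y = (703.11 − 702.91) / (170 − 0) = +0.001176
Flow = −∇h = (-0.0002727 east, -0.001176 north), which points south.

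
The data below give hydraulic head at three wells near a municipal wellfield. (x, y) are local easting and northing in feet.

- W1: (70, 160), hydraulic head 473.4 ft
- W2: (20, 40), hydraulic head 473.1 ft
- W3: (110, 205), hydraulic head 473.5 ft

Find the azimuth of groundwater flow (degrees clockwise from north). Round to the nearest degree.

168°

With h = a·x + b·y + c and W1 as origin, the differences give:
  (-50)·a + (-120)·b = -0.3
  40·a + 45·b = +0.1
Eliminate b (×45 and ×(-120), subtract): 2550·a = -1.50 → a = ∂h/∂x = -0.0005882
Back-substitute: b = ∂h/∂y = +0.002745.
Flow direction (−∇h) has components (+0.0005882 E, -0.002745 N).
Azimuth = atan2(E, N) = atan2(+0.0005882, -0.002745) = 167.9° ≈ 168°.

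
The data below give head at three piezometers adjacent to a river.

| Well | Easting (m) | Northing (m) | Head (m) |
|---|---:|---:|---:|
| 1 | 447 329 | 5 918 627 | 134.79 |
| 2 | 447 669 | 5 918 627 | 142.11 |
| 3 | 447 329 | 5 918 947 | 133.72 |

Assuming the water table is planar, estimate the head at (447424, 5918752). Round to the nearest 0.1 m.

136.4 m

∂h/∂x = (142.11 − 134.79) / (447669 − 447329) = +0.02153
∂h/∂y = (133.72 − 134.79) / (5918947 − 5918627) = -0.003344
h(447424, 5918752) = 134.79 + (+0.02153)·(95) + (-0.003344)·(125) = 134.79 +2.045 -0.418 = 136.417 m.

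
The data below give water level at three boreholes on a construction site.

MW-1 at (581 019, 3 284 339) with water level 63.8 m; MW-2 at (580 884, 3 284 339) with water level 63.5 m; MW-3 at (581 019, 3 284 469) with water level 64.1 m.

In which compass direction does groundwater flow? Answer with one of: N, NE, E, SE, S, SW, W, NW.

∂h/∂x = (63.5 − 63.8) / (580884 − 581019) = +0.002222
∂h/∂y = (64.1 − 63.8) / (3284469 − 3284339) = +0.002308
Flow = −∇h = (-0.002222 east, -0.002308 north), which points southwest.

SW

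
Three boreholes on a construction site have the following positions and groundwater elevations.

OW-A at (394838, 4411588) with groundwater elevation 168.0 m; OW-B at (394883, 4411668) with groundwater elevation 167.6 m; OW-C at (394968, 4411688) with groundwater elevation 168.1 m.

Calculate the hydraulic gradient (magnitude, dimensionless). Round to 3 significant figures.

0.0126

Three-point gradient (reference OW-A): Δ to OW-B = (45, 80, -0.4), Δ to OW-C = (130, 100, +0.1).
∂h/∂x = +0.008136, ∂h/∂y = -0.009576 (det = -5900).
|∇h| = √(0.008136² + -0.009576²) = 0.01257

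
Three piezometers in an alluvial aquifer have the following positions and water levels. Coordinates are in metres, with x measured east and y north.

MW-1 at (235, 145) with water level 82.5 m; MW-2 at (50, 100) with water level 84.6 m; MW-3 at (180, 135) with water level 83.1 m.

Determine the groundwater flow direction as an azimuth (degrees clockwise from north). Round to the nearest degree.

053°

With h = a·x + b·y + c and MW-1 as origin, the differences give:
  (-185)·a + (-45)·b = +2.1
  (-55)·a + (-10)·b = +0.6
Eliminate b (×(-10) and ×(-45), subtract): -625·a = 6.00 → a = ∂h/∂x = -0.009600
Back-substitute: b = ∂h/∂y = -0.007200.
Flow direction (−∇h) has components (+0.009600 E, +0.007200 N).
Azimuth = atan2(E, N) = atan2(+0.009600, +0.007200) = 53.1° ≈ 053°.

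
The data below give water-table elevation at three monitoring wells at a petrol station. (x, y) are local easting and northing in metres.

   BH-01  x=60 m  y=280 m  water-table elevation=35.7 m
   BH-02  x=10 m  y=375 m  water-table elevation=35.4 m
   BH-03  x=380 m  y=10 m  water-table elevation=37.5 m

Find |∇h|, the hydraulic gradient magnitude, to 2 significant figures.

0.0053

With h = a·x + b·y + c and BH-01 as origin, the differences give:
  (-50)·a + 95·b = -0.3
  320·a + (-270)·b = +1.8
Eliminate b (×(-270) and ×95, subtract): -16900·a = -90.00 → a = ∂h/∂x = +0.005325
Back-substitute: b = ∂h/∂y = -0.0003550.
|∇h| = √(0.005325² + -0.0003550²) = 0.005337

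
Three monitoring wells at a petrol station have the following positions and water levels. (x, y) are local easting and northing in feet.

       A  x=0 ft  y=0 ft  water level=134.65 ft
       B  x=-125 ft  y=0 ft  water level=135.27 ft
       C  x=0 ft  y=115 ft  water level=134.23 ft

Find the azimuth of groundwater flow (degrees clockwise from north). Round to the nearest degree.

054°

∂h/∂x = (135.27 − 134.65) / (-125 − 0) = -0.004960
∂h/∂y = (134.23 − 134.65) / (115 − 0) = -0.003652
Flow direction (−∇h) has components (+0.004960 E, +0.003652 N).
Azimuth = atan2(E, N) = atan2(+0.004960, +0.003652) = 53.6° ≈ 054°.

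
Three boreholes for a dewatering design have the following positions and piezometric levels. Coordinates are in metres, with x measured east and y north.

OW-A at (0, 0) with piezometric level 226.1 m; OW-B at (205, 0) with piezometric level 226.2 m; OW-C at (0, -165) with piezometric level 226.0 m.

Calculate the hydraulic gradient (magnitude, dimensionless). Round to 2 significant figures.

0.00078

∂h/∂x = (226.2 − 226.1) / (205 − 0) = +0.0004878
∂h/∂y = (226.0 − 226.1) / (-165 − 0) = +0.0006061
|∇h| = √(0.0004878² + 0.0006061²) = 0.000778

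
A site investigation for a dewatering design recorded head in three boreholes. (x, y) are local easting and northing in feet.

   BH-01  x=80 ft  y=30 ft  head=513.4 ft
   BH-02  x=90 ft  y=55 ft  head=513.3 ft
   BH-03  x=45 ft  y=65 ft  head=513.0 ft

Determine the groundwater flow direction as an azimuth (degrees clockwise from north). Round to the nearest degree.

Differences from BH-01: to BH-02 (Δx, Δy, Δh) = (10, 25, -0.1); to BH-03 = (-35, 35, -0.4).
Determinant of the coordinate differences = 10·35 − (-35)·25 = 1225.
∂h/∂x = [(-0.1)·35 − (-0.4)·25] / 1225 = +0.005306
∂h/∂y = [10·(-0.4) − (-35)·(-0.1)] / 1225 = -0.006122
Flow direction (−∇h) has components (-0.005306 E, +0.006122 N).
Azimuth = atan2(E, N) = atan2(-0.005306, +0.006122) = 319.1° ≈ 319°.

319°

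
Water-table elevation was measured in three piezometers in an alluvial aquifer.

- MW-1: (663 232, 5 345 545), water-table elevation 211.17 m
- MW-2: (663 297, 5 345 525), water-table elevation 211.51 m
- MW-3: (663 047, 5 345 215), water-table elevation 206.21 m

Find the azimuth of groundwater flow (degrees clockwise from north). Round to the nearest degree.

Taking MW-1 as reference: MW-2−MW-1 = (65, -20, +0.34); MW-3−MW-1 = (-185, -330, -4.96).
Solve a·Δx + b·Δy = Δh: det = 65·(-330) − (-185)·(-20) = -25150.
∂h/∂x = [(+0.34)·(-330) − (-4.96)·(-20)] / -25150 = +0.008406
∂h/∂y = [65·(-4.96) − (-185)·(+0.34)] / -25150 = +0.01032
Flow direction (−∇h) has components (-0.008406 E, -0.01032 N).
Azimuth = atan2(E, N) = atan2(-0.008406, -0.01032) = 219.2° ≈ 219°.

219°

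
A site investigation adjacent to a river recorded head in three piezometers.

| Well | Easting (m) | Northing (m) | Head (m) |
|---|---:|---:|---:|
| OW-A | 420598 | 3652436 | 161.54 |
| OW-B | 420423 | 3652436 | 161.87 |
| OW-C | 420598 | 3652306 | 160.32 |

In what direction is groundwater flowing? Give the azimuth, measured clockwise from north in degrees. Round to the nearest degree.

∂h/∂x = (161.87 − 161.54) / (420423 − 420598) = -0.001886
∂h/∂y = (160.32 − 161.54) / (3652306 − 3652436) = +0.009385
Flow direction (−∇h) has components (+0.001886 E, -0.009385 N).
Azimuth = atan2(E, N) = atan2(+0.001886, -0.009385) = 168.6° ≈ 169°.

169°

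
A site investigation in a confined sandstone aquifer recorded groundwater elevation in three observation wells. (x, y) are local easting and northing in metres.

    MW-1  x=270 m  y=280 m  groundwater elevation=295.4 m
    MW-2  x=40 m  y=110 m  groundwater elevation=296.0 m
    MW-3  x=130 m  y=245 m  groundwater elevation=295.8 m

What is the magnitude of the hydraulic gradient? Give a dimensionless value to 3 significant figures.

0.00303

With h = a·x + b·y + c and MW-1 as origin, the differences give:
  (-230)·a + (-170)·b = +0.6
  (-140)·a + (-35)·b = +0.4
Eliminate b (×(-35) and ×(-170), subtract): -15750·a = 47.00 → a = ∂h/∂x = -0.002984
Back-substitute: b = ∂h/∂y = +0.0005079.
|∇h| = √(-0.002984² + 0.0005079²) = 0.003027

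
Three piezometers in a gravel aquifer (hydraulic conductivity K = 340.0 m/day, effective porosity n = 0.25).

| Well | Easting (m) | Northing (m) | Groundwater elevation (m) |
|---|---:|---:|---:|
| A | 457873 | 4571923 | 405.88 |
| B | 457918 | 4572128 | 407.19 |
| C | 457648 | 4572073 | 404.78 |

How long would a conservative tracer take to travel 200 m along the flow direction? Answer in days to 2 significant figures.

16 days

With h = a·x + b·y + c and A as origin, the differences give:
  45·a + 205·b = +1.31
  (-225)·a + 150·b = -1.10
Eliminate b (×150 and ×205, subtract): 52875·a = 422.000 → a = ∂h/∂x = +0.007981
Back-substitute: b = ∂h/∂y = +0.004638.
|∇h| = √(0.007981² + 0.004638²) = 0.009231
Seepage velocity v = K·i/n = 340.0 × 0.009231 / 0.25 = 12.55 m/day.
t = 200 / 12.55 = 15.94 days.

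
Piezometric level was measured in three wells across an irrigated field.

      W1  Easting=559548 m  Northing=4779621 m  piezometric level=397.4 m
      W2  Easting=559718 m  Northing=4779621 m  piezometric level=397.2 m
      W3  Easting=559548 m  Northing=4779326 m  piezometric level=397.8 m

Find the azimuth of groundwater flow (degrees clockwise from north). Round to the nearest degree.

041°

∂h/∂x = (397.2 − 397.4) / (559718 − 559548) = -0.001176
∂h/∂y = (397.8 − 397.4) / (4779326 − 4779621) = -0.001356
Flow direction (−∇h) has components (+0.001176 E, +0.001356 N).
Azimuth = atan2(E, N) = atan2(+0.001176, +0.001356) = 40.9° ≈ 041°.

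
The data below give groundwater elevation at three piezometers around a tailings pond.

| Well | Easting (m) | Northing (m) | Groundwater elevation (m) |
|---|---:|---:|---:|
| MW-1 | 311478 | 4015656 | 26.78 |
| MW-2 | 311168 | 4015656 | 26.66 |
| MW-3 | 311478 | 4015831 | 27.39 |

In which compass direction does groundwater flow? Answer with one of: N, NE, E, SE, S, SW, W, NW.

S

∂h/∂x = (26.66 − 26.78) / (311168 − 311478) = +0.0003871
∂h/∂y = (27.39 − 26.78) / (4015831 − 4015656) = +0.003486
Flow = −∇h = (-0.0003871 east, -0.003486 north), which points south.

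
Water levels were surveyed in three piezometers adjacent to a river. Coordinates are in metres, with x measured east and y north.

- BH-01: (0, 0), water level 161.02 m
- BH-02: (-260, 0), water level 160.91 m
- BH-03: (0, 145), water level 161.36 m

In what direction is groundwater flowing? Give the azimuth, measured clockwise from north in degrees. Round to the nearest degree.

∂h/∂x = (160.91 − 161.02) / (-260 − 0) = +0.0004231
∂h/∂y = (161.36 − 161.02) / (145 − 0) = +0.002345
Flow direction (−∇h) has components (-0.0004231 E, -0.002345 N).
Azimuth = atan2(E, N) = atan2(-0.0004231, -0.002345) = 190.2° ≈ 190°.

190°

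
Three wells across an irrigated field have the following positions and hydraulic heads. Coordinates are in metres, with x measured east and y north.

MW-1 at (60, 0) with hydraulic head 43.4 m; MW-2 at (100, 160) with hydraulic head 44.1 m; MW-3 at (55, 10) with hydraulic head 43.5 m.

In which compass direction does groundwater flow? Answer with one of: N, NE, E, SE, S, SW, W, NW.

SE

Taking MW-1 as reference: MW-2−MW-1 = (40, 160, +0.7); MW-3−MW-1 = (-5, 10, +0.1).
Solve a·Δx + b·Δy = Δh: det = 40·10 − (-5)·160 = 1200.
∂h/∂x = [(+0.7)·10 − (+0.1)·160] / 1200 = -0.007500
∂h/∂y = [40·(+0.1) − (-5)·(+0.7)] / 1200 = +0.006250
Flow = −∇h = (+0.007500 east, -0.006250 north), which points southeast.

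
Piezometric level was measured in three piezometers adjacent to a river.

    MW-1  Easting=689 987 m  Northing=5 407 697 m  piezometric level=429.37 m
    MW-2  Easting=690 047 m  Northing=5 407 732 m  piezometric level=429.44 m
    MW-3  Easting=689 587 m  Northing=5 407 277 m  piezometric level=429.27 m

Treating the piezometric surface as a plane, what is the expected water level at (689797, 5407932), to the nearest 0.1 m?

428.5 m

With h = a·x + b·y + c and MW-1 as origin, the differences give:
  60·a + 35·b = +0.07
  (-400)·a + (-420)·b = -0.10
Eliminate b (×(-420) and ×35, subtract): -11200·a = -25.900 → a = ∂h/∂x = +0.002312
Back-substitute: b = ∂h/∂y = -0.001964.
h(689797, 5407932) = 429.37 + (+0.002312)·(-190) + (-0.001964)·(235) = 429.37 -0.439 -0.462 = 428.469 m.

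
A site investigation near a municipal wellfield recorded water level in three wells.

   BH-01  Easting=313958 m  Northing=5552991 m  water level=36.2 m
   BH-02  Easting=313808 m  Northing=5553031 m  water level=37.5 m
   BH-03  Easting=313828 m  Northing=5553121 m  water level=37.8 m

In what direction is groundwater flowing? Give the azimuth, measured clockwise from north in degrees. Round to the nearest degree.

124°

With h = a·x + b·y + c and BH-01 as origin, the differences give:
  (-150)·a + 40·b = +1.3
  (-130)·a + 130·b = +1.6
Eliminate b (×130 and ×40, subtract): -14300·a = 105.00 → a = ∂h/∂x = -0.007343
Back-substitute: b = ∂h/∂y = +0.004965.
Flow direction (−∇h) has components (+0.007343 E, -0.004965 N).
Azimuth = atan2(E, N) = atan2(+0.007343, -0.004965) = 124.1° ≈ 124°.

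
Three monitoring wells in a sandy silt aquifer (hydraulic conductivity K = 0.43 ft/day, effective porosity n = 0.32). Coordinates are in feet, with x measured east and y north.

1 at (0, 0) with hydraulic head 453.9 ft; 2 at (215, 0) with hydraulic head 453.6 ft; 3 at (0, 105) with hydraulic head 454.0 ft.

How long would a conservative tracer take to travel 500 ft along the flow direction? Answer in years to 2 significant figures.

∂h/∂x = (453.6 − 453.9) / (215 − 0) = -0.001395
∂h/∂y = (454.0 − 453.9) / (105 − 0) = +0.0009524
|∇h| = √(-0.001395² + 0.0009524²) = 0.001689
Seepage velocity v = K·i/n = 0.43 × 0.001689 / 0.32 = 0.00227 ft/day.
t = 500 / 0.00227 = 2.203e+05 days = 603 years.

600 years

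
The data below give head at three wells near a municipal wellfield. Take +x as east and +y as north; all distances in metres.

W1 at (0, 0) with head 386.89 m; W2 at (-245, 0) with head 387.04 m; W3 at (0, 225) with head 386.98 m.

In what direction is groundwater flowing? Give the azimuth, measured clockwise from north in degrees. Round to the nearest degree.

∂h/∂x = (387.04 − 386.89) / (-245 − 0) = -0.0006122
∂h/∂y = (386.98 − 386.89) / (225 − 0) = +0.0004000
Flow direction (−∇h) has components (+0.0006122 E, -0.0004000 N).
Azimuth = atan2(E, N) = atan2(+0.0006122, -0.0004000) = 123.2° ≈ 123°.

123°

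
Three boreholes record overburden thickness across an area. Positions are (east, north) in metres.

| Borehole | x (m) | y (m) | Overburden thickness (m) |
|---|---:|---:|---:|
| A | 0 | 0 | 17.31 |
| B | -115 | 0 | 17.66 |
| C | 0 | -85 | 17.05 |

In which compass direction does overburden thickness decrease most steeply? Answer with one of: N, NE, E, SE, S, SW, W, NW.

∂d/∂x = (17.66 − 17.31) / (-115 − 0) = -0.003043
∂d/∂y = (17.05 − 17.31) / (-85 − 0) = +0.003059
Steepest decrease is along −∇f = (+0.003043 E, -0.003059 N) → southeast.

SE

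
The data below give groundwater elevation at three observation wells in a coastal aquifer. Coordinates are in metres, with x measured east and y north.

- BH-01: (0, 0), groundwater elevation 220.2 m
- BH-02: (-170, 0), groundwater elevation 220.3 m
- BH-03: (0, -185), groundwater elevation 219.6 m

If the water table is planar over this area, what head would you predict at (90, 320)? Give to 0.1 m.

221.2 m

∂h/∂x = (220.3 − 220.2) / (-170 − 0) = -0.0005882
∂h/∂y = (219.6 − 220.2) / (-185 − 0) = +0.003243
h(90, 320) = 220.2 + (-0.0005882)·(90) + (+0.003243)·(320) = 220.2 -0.053 +1.038 = 221.185 m.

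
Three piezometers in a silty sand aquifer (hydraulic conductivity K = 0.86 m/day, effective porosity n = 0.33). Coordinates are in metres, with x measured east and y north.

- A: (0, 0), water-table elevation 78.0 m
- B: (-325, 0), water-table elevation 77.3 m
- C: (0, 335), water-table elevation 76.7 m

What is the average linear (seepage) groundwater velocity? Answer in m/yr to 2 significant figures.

∂h/∂x = (77.3 − 78.0) / (-325 − 0) = +0.002154
∂h/∂y = (76.7 − 78.0) / (335 − 0) = -0.003881
|∇h| = √(0.002154² + -0.003881²) = 0.004439
Seepage velocity v = K·i/n = 0.86 × 0.004439 / 0.33 = 0.01157 m/day = 4.226 m/yr.

4.2 m/yr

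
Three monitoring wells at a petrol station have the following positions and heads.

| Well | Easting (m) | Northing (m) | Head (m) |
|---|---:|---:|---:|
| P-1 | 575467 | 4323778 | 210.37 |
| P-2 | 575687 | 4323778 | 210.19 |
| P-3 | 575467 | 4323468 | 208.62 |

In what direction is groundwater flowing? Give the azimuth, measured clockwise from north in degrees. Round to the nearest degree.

172°

∂h/∂x = (210.19 − 210.37) / (575687 − 575467) = -0.0008182
∂h/∂y = (208.62 − 210.37) / (4323468 − 4323778) = +0.005645
Flow direction (−∇h) has components (+0.0008182 E, -0.005645 N).
Azimuth = atan2(E, N) = atan2(+0.0008182, -0.005645) = 171.8° ≈ 172°.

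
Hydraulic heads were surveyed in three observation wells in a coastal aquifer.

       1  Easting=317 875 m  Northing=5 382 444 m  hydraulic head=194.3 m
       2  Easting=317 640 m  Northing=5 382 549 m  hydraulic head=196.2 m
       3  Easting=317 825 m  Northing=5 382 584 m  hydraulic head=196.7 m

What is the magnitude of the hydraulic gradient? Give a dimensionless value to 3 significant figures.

0.0170

Taking 1 as reference: 2−1 = (-235, 105, +1.9); 3−1 = (-50, 140, +2.4).
Determinant of the coordinate differences = (-235)·140 − (-50)·105 = -27650.
∂h/∂x = [(+1.9)·140 − (+2.4)·105] / -27650 = -0.0005063
∂h/∂y = [(-235)·(+2.4) − (-50)·(+1.9)] / -27650 = +0.01696
|∇h| = √(-0.0005063² + 0.01696²) = 0.01697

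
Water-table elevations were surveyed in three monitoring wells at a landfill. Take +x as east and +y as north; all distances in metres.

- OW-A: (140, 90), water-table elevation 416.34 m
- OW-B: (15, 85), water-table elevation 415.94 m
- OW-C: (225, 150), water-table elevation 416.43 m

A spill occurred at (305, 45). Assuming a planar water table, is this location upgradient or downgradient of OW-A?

Taking OW-A as reference: OW-B−OW-A = (-125, -5, -0.40); OW-C−OW-A = (85, 60, +0.09).
Solve a·Δx + b·Δy = Δh: det = (-125)·60 − 85·(-5) = -7075.
∂h/∂x = [(-0.40)·60 − (+0.09)·(-5)] / -7075 = +0.003329
∂h/∂y = [(-125)·(+0.09) − 85·(-0.40)] / -7075 = -0.003216
Head at (305, 45) = 416.34 + (+0.003329)·(165) + (-0.003216)·(-45) = 417.03 m.
That is higher than the 416.34 m at OW-A, so the point is upgradient.

upgradient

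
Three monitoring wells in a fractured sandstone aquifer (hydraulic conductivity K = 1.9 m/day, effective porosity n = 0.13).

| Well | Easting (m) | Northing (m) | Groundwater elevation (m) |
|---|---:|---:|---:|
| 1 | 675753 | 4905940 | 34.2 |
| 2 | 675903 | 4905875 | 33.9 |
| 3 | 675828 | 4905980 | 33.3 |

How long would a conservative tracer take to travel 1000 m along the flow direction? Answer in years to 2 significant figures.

15 years

Taking 1 as reference: 2−1 = (150, -65, -0.3); 3−1 = (75, 40, -0.9).
Solve a·Δx + b·Δy = Δh: det = 150·40 − 75·(-65) = 10875.
∂h/∂x = [(-0.3)·40 − (-0.9)·(-65)] / 10875 = -0.006483
∂h/∂y = [150·(-0.9) − 75·(-0.3)] / 10875 = -0.01034
|∇h| = √(-0.006483² + -0.01034²) = 0.0122
Seepage velocity v = K·i/n = 1.9 × 0.0122 / 0.13 = 0.1783 m/day.
t = 1000 / 0.1783 = 5609 days = 15.4 years.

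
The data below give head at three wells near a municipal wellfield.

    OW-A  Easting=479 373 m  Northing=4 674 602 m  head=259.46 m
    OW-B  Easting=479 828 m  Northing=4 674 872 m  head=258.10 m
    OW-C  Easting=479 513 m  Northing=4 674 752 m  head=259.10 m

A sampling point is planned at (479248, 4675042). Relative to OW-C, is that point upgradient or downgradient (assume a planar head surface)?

With h = a·x + b·y + c and OW-A as origin, the differences give:
  455·a + 270·b = -1.36
  140·a + 150·b = -0.36
Eliminate b (×150 and ×270, subtract): 30450·a = -106.800 → a = ∂h/∂x = -0.003507
Back-substitute: b = ∂h/∂y = +0.0008736.
Head at (479248, 4675042) = 259.46 + (-0.003507)·(-125) + (+0.0008736)·(440) = 260.28 m.
That is higher than the 259.10 m at OW-C, so the point is upgradient.

upgradient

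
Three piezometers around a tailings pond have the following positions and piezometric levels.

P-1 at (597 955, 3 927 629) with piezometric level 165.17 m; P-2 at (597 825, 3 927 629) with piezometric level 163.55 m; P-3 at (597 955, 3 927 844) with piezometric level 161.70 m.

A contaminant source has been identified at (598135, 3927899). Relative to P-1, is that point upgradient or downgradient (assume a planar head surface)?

downgradient

∂h/∂x = (163.55 − 165.17) / (597825 − 597955) = +0.01246
∂h/∂y = (161.70 − 165.17) / (3927844 − 3927629) = -0.01614
Head at (598135, 3927899) = 165.17 + (+0.01246)·(180) + (-0.01614)·(270) = 163.06 m.
That is lower than the 165.17 m at P-1, so the point is downgradient.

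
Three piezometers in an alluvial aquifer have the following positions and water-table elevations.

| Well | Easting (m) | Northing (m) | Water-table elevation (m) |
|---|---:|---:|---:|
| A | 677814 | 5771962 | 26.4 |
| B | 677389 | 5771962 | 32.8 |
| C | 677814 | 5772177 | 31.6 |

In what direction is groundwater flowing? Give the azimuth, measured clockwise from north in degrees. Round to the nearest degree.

∂h/∂x = (32.8 − 26.4) / (677389 − 677814) = -0.01506
∂h/∂y = (31.6 − 26.4) / (5772177 − 5771962) = +0.02419
Flow direction (−∇h) has components (+0.01506 E, -0.02419 N).
Azimuth = atan2(E, N) = atan2(+0.01506, -0.02419) = 148.1° ≈ 148°.

148°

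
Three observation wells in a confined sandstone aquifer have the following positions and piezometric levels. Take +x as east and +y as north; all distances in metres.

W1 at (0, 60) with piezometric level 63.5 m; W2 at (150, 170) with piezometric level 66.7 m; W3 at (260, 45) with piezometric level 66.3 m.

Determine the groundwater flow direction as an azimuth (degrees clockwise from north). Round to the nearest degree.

Taking W1 as reference: W2−W1 = (150, 110, +3.2); W3−W1 = (260, -15, +2.8).
Determinant of the coordinate differences = 150·(-15) − 260·110 = -30850.
∂h/∂x = [(+3.2)·(-15) − (+2.8)·110] / -30850 = +0.01154
∂h/∂y = [150·(+2.8) − 260·(+3.2)] / -30850 = +0.01335
Flow direction (−∇h) has components (-0.01154 E, -0.01335 N).
Azimuth = atan2(E, N) = atan2(-0.01154, -0.01335) = 220.8° ≈ 221°.

221°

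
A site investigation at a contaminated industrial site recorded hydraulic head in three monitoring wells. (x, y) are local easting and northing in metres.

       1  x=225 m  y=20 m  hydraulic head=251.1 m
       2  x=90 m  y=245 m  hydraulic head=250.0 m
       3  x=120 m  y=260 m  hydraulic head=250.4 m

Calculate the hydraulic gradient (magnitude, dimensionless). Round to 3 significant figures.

0.0124

Differences from 1: to 2 (Δx, Δy, Δh) = (-135, 225, -1.1); to 3 = (-105, 240, -0.7).
Solve a·Δx + b·Δy = Δh: det = (-135)·240 − (-105)·225 = -8775.
∂h/∂x = [(-1.1)·240 − (-0.7)·225] / -8775 = +0.01214
∂h/∂y = [(-135)·(-0.7) − (-105)·(-1.1)] / -8775 = +0.002393
|∇h| = √(0.01214² + 0.002393²) = 0.01237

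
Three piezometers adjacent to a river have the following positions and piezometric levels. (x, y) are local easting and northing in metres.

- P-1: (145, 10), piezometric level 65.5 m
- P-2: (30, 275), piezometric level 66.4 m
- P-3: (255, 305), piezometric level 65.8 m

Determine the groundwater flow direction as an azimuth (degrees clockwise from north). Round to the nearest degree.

With h = a·x + b·y + c and P-1 as origin, the differences give:
  (-115)·a + 265·b = +0.9
  110·a + 295·b = +0.3
Eliminate b (×295 and ×265, subtract): -63075·a = 186.00 → a = ∂h/∂x = -0.002949
Back-substitute: b = ∂h/∂y = +0.002117.
Flow direction (−∇h) has components (+0.002949 E, -0.002117 N).
Azimuth = atan2(E, N) = atan2(+0.002949, -0.002117) = 125.7° ≈ 126°.

126°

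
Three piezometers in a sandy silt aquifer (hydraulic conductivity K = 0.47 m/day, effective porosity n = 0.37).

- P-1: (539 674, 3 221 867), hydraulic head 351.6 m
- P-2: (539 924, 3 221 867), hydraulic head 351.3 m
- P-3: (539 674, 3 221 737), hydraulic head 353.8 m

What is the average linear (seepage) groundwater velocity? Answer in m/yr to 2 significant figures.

∂h/∂x = (351.3 − 351.6) / (539924 − 539674) = -0.001200
∂h/∂y = (353.8 − 351.6) / (3221737 − 3221867) = -0.01692
|∇h| = √(-0.001200² + -0.01692²) = 0.01696
Seepage velocity v = K·i/n = 0.47 × 0.01696 / 0.37 = 0.02154 m/day = 7.867 m/yr.

7.9 m/yr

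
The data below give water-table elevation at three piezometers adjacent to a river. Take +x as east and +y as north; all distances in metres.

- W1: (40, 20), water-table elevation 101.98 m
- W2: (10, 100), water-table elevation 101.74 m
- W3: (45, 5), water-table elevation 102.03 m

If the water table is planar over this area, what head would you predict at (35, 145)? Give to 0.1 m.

101.3 m

Three-point gradient (reference W1): Δ to W2 = (-30, 80, -0.24), Δ to W3 = (5, -15, +0.05).
∂h/∂x = -0.008000, ∂h/∂y = -0.006000 (det = 50).
h(35, 145) = 101.98 + (-0.008000)·(-5) + (-0.006000)·(125) = 101.98 +0.040 -0.750 = 101.270 m.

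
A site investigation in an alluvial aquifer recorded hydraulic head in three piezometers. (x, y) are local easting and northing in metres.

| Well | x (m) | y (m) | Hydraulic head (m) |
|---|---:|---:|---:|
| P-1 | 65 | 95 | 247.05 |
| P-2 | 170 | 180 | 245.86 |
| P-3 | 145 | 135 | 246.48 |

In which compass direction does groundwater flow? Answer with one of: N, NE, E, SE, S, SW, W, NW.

Differences from P-1: to P-2 (Δx, Δy, Δh) = (105, 85, -1.19); to P-3 = (80, 40, -0.57).
Determinant of the coordinate differences = 105·40 − 80·85 = -2600.
∂h/∂x = [(-1.19)·40 − (-0.57)·85] / -2600 = -0.0003269
∂h/∂y = [105·(-0.57) − 80·(-1.19)] / -2600 = -0.01360
Flow = −∇h = (+0.0003269 east, +0.01360 north), which points north.

N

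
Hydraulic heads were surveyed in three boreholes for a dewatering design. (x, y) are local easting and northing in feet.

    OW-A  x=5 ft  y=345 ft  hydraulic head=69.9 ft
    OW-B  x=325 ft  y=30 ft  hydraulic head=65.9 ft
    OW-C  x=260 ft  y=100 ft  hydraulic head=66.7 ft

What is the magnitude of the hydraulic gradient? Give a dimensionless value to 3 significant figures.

Three-point gradient (reference OW-A): Δ to OW-B = (320, -315, -4.0), Δ to OW-C = (255, -245, -3.2).
∂h/∂x = -0.01455, ∂h/∂y = -0.002078 (det = 1925).
|∇h| = √(-0.01455² + -0.002078²) = 0.0147

0.0147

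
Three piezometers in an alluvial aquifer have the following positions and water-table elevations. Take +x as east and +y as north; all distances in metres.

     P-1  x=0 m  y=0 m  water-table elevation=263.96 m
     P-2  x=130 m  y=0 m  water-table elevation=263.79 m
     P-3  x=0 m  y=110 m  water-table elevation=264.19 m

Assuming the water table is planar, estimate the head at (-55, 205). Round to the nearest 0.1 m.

264.5 m

∂h/∂x = (263.79 − 263.96) / (130 − 0) = -0.001308
∂h/∂y = (264.19 − 263.96) / (110 − 0) = +0.002091
h(-55, 205) = 263.96 + (-0.001308)·(-55) + (+0.002091)·(205) = 263.96 +0.072 +0.429 = 264.461 m.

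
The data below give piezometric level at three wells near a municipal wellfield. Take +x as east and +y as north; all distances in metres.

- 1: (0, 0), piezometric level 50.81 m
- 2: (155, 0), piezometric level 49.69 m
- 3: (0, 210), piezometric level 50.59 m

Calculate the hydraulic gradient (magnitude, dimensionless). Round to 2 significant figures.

0.0073

∂h/∂x = (49.69 − 50.81) / (155 − 0) = -0.007226
∂h/∂y = (50.59 − 50.81) / (210 − 0) = -0.001048
|∇h| = √(-0.007226² + -0.001048²) = 0.007302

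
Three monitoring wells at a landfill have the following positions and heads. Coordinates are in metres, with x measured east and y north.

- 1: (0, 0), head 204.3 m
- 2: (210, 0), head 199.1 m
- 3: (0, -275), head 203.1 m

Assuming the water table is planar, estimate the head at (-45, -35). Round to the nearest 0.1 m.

∂h/∂x = (199.1 − 204.3) / (210 − 0) = -0.02476
∂h/∂y = (203.1 − 204.3) / (-275 − 0) = +0.004364
h(-45, -35) = 204.3 + (-0.02476)·(-45) + (+0.004364)·(-35) = 204.3 +1.114 -0.153 = 205.262 m.

205.3 m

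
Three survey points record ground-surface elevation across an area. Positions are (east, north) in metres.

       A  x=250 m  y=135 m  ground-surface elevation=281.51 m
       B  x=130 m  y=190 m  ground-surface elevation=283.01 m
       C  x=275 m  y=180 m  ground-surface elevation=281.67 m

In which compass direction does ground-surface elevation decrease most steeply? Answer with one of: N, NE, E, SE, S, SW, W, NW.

Three-point gradient (reference A): Δ to B = (-120, 55, +1.50), Δ to C = (25, 45, +0.16).
∂z/∂x = -0.008664, ∂z/∂y = +0.008369 (det = -6775).
Steepest decrease is along −∇f = (+0.008664 E, -0.008369 N) → southeast.

SE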